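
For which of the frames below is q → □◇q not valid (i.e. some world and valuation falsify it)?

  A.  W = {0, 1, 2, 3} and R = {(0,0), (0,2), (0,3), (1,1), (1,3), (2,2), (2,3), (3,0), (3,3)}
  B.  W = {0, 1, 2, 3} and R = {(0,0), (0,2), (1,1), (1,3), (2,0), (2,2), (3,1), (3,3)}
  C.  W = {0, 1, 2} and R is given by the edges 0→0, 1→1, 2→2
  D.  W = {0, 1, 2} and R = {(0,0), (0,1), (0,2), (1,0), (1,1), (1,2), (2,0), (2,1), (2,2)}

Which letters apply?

A

The schema q → □◇q is axiom B; it is valid on a frame iff R is symmetric.
(A) R is not symmetric (0 R 2 but not 2 R 0), so the schema fails here.
(B) R is symmetric (every R-edge is matched by its reverse), so the schema is valid here.
(C) R is symmetric (every R-edge is matched by its reverse), so the schema is valid here.
(D) R is symmetric (every R-edge is matched by its reverse), so the schema is valid here.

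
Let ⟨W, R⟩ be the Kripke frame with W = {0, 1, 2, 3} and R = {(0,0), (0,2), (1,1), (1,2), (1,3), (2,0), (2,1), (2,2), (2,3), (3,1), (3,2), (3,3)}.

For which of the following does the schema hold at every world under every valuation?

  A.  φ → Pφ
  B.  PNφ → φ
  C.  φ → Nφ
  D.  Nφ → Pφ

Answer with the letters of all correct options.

R is reflexive: each world relates to itself.
R is symmetric: every R-edge is matched by its reverse.
R is serial: every world has an R-successor.
R is not a subset of the identity: 0 R 2 with 0 ≠ 2.
(A) φ → Pφ (the dual of axiom T) characterises the reflexive frames. R is reflexive — valid.
(B) PNφ → φ (the dual of axiom B) characterises the symmetric frames. R is symmetric — valid.
(C) φ → Nφ is valid only on frames where every R-edge is a self-loop. Here R ⊄ identity — not valid.
(D) Nφ → Pφ (axiom D) characterises the serial frames. R is serial — valid.

A, B, D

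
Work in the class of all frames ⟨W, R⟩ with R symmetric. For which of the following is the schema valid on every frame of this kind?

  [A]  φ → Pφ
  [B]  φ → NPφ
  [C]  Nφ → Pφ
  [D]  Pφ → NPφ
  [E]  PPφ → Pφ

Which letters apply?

B

(A) φ → Pφ is the dual of axiom T, which corresponds to reflexivity. Such an R need not be reflexive — not valid.
(B) φ → NPφ is axiom B; it is valid on a frame exactly when R is symmetric. Every such R is symmetric, so valid.
(C) Nφ → Pφ is axiom D, which corresponds to seriality. Such an R need not be serial — not valid.
(D) axiom 5: valid iff R is euclidean. Such an R need not be euclidean — not valid.
(E) PPφ → Pφ (the dual of axiom 4) characterises the transitive frames. Such an R need not be transitive — not valid.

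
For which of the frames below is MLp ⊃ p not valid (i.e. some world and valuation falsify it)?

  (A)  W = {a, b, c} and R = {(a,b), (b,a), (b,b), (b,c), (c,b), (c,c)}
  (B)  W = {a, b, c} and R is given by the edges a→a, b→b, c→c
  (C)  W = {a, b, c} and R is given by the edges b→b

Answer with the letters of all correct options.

none

The schema MLp ⊃ p is the dual of axiom B; it is valid on a frame iff R is symmetric.
(A) R is symmetric (every R-edge is matched by its reverse), so the schema is valid here.
(B) R is symmetric (every R-edge is matched by its reverse), so the schema is valid here.
(C) R is symmetric (every R-edge is matched by its reverse), so the schema is valid here.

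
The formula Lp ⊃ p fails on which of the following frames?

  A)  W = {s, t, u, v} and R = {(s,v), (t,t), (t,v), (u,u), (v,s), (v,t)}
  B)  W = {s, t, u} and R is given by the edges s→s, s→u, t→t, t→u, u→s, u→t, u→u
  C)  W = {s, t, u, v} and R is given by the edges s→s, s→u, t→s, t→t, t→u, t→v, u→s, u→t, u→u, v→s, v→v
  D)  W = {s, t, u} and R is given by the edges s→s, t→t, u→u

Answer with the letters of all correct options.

The schema Lp ⊃ p is axiom T; it is valid on a frame iff R is reflexive.
(A) R is not reflexive (not s R s), so the schema fails here.
(B) R is reflexive (each world relates to itself), so the schema is valid here.
(C) R is reflexive (each world relates to itself), so the schema is valid here.
(D) R is reflexive (each world relates to itself), so the schema is valid here.

A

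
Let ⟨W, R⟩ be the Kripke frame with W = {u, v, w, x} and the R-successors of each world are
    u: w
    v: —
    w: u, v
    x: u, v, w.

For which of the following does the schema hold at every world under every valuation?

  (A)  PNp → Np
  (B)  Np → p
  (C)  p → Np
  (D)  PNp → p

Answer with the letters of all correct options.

R is not reflexive: not u R u.
R is not symmetric: w R v but not v R w.
R is not euclidean: w R u and w R v but not u R v.
R is not a subset of the identity: u R w with u ≠ w.
(A) PNp → Np is the dual of axiom 5; it is valid on a frame exactly when R is euclidean. R is not euclidean, so not valid.
(B) axiom T: valid iff R is reflexive. R is not reflexive — not valid.
(C) p → Np is valid only on frames where every R-edge is a self-loop. Here R ⊄ identity — not valid.
(D) PNp → p is the dual of axiom B; it is valid on a frame exactly when R is symmetric. R is not symmetric, so not valid.

none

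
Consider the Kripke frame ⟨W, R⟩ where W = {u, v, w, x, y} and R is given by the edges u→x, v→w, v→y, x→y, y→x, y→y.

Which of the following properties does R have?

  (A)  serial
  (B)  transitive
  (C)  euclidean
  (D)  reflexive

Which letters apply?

none

(A) not serial: w has no R-successor.
(B) not transitive: u R x and x R y but not u R y.
(C) not euclidean: v R w and v R y but not w R y.
(D) not reflexive: not u R u.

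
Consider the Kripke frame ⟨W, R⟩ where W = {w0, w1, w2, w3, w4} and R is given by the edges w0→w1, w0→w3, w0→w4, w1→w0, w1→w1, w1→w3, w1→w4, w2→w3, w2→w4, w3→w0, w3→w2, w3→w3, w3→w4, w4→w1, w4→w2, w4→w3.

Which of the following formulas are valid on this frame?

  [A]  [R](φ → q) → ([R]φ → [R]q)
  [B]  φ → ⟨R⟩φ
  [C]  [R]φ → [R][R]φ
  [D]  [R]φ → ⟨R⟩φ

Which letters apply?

R is not reflexive: not w0 R w0.
R is not transitive: w0 R w1 and w1 R w0 but not w0 R w0.
R is serial: every world has an R-successor.
(A) [R](φ → q) → ([R]φ → [R]q) is the K axiom; it holds on all frames — valid.
(B) the dual of axiom T: valid iff R is reflexive. R is not reflexive — not valid.
(C) axiom 4: valid iff R is transitive. R is not transitive — not valid.
(D) axiom D: valid iff R is serial. R is serial — valid.

A, D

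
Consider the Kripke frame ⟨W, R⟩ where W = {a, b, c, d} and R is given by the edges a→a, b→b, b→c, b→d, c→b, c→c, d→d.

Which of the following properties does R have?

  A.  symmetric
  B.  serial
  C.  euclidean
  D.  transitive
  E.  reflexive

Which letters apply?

B, E

(A) not symmetric: b R d but not d R b.
(B) serial: every world has an R-successor.
(C) not euclidean: b R c and b R d but not c R d.
(D) not transitive: c R b and b R d but not c R d.
(E) reflexive: each world relates to itself.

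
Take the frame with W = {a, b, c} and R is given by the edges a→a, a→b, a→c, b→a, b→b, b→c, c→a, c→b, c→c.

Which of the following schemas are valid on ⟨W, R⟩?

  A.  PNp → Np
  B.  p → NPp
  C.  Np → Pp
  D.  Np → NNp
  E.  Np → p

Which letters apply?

A, B, C, D, E

R is reflexive: each world relates to itself.
R is symmetric: every R-edge is matched by its reverse.
R is transitive: R is closed under composition.
R is euclidean: any two R-successors of the same world are R-related.
R is serial: every world has an R-successor.
(A) PNp → Np (the dual of axiom 5) characterises the euclidean frames. R is euclidean — valid.
(B) p → NPp is axiom B, which corresponds to symmetry. R is symmetric — valid.
(C) Np → Pp (axiom D) characterises the serial frames. R is serial — valid.
(D) Np → NNp is axiom 4; it is valid on a frame exactly when R is transitive. R is transitive, so valid.
(E) Np → p is axiom T, which corresponds to reflexivity. R is reflexive — valid.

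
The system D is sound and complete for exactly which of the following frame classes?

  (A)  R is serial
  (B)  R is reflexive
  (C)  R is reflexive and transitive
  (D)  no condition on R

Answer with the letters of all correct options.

A

(A) D is sound and complete for exactly this class.
(B) this class determines T (= KT), not D.
(C) this class determines S4, not D.
(D) this class determines K, not D.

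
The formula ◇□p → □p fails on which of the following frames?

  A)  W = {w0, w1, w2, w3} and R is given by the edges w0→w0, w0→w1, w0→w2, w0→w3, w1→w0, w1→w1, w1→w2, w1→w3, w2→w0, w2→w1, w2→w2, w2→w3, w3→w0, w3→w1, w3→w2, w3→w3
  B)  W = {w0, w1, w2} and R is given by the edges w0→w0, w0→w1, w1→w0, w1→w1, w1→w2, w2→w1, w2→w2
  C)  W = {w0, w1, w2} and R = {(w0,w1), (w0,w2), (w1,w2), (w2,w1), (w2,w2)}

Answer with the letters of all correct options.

The schema ◇□p → □p is the dual of axiom 5; it is valid on a frame iff R is euclidean.
(A) R is euclidean (any two R-successors of the same world are R-related), so the schema is valid here.
(B) R is not euclidean (w1 R w0 and w1 R w2 but not w0 R w2), so the schema fails here.
(C) R is not euclidean (w0 R w1 and w0 R w1 but not w1 R w1), so the schema fails here.

B, C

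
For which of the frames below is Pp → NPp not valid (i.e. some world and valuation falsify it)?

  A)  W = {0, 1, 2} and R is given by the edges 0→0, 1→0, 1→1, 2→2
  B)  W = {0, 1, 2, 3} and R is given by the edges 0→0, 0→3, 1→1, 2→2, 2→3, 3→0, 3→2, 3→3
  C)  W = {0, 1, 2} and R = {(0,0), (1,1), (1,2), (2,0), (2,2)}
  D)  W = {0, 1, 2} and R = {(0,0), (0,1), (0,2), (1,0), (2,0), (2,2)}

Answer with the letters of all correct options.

A, B, C, D

The schema Pp → NPp is axiom 5; it is valid on a frame iff R is euclidean.
(A) R is not euclidean (1 R 0 and 1 R 1 but not 0 R 1), so the schema fails here.
(B) R is not euclidean (3 R 0 and 3 R 2 but not 0 R 2), so the schema fails here.
(C) R is not euclidean (1 R 2 and 1 R 1 but not 2 R 1), so the schema fails here.
(D) R is not euclidean (0 R 1 and 0 R 2 but not 1 R 2), so the schema fails here.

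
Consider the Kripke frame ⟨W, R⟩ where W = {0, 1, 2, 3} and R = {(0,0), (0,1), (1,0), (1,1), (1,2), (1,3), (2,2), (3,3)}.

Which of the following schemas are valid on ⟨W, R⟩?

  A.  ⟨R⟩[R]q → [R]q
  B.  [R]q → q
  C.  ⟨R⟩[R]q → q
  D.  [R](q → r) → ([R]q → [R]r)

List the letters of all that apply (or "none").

R is reflexive: each world relates to itself.
R is not symmetric: 1 R 2 but not 2 R 1.
R is not euclidean: 1 R 0 and 1 R 2 but not 0 R 2.
(A) the dual of axiom 5: valid iff R is euclidean. R is not euclidean — not valid.
(B) [R]q → q (axiom T) characterises the reflexive frames. R is reflexive — valid.
(C) ⟨R⟩[R]q → q is the dual of axiom B; it is valid on a frame exactly when R is symmetric. R is not symmetric, so not valid.
(D) [R](q → r) → ([R]q → [R]r) is the K axiom; it holds on all frames — valid.

B, D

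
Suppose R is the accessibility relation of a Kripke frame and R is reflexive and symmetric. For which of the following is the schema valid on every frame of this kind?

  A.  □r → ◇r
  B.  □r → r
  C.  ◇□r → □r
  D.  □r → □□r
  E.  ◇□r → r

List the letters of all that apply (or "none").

Reflexive relations are serial.
(A) axiom D: valid iff R is serial. Every such R is serial — valid.
(B) □r → r is axiom T, which corresponds to reflexivity. Every such R is reflexive — valid.
(C) ◇□r → □r is the dual of axiom 5; it is valid on a frame exactly when R is euclidean. Such an R need not be euclidean, so not valid.
(D) □r → □□r is axiom 4, which corresponds to transitivity. Such an R need not be transitive — not valid.
(E) ◇□r → r is the dual of axiom B, which corresponds to symmetry. Every such R is symmetric — valid.

A, B, E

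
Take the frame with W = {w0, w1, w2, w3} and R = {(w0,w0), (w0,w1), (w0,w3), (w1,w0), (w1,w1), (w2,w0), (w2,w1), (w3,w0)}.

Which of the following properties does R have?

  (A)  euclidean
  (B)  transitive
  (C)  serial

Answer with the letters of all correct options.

C

(A) not euclidean: w0 R w1 and w0 R w3 but not w1 R w3.
(B) not transitive: w1 R w0 and w0 R w3 but not w1 R w3.
(C) serial: every world has an R-successor.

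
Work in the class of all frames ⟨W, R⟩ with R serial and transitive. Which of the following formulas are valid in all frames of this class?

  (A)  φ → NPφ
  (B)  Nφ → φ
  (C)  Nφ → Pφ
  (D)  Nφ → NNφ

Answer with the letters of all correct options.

C, D

(A) φ → NPφ is axiom B, which corresponds to symmetry. Such an R need not be symmetric — not valid.
(B) Nφ → φ (axiom T) characterises the reflexive frames. Such an R need not be reflexive — not valid.
(C) Nφ → Pφ is axiom D; it is valid on a frame exactly when R is serial. Every such R is serial, so valid.
(D) Nφ → NNφ (axiom 4) characterises the transitive frames. Every such R is transitive — valid.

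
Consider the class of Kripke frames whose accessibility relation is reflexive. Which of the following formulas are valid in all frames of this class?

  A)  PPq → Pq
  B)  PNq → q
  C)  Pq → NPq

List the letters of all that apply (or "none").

A reflexive relation is serial.
(A) PPq → Pq (the dual of axiom 4) characterises the transitive frames. Such an R need not be transitive — not valid.
(B) the dual of axiom B: valid iff R is symmetric. Such an R need not be symmetric — not valid.
(C) axiom 5: valid iff R is euclidean. Such an R need not be euclidean — not valid.

none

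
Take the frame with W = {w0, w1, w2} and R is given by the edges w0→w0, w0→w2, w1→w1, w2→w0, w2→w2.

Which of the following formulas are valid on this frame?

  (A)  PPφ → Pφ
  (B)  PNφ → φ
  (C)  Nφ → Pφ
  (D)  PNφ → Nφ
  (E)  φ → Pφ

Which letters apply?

R is reflexive: each world relates to itself.
R is symmetric: every R-edge is matched by its reverse.
R is transitive: R is closed under composition.
R is euclidean: any two R-successors of the same world are R-related.
R is serial: every world has an R-successor.
(A) PPφ → Pφ (the dual of axiom 4) characterises the transitive frames. R is transitive — valid.
(B) PNφ → φ (the dual of axiom B) characterises the symmetric frames. R is symmetric — valid.
(C) Nφ → Pφ is axiom D; it is valid on a frame exactly when R is serial. R is serial, so valid.
(D) PNφ → Nφ is the dual of axiom 5; it is valid on a frame exactly when R is euclidean. R is euclidean, so valid.
(E) φ → Pφ (the dual of axiom T) characterises the reflexive frames. R is reflexive — valid.

A, B, C, D, E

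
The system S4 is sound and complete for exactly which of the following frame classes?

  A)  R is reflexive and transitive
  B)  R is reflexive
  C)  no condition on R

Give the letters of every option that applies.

(A) S4 is sound and complete for exactly this class.
(B) this class determines T (= KT), not S4.
(C) this class determines K, not S4.

A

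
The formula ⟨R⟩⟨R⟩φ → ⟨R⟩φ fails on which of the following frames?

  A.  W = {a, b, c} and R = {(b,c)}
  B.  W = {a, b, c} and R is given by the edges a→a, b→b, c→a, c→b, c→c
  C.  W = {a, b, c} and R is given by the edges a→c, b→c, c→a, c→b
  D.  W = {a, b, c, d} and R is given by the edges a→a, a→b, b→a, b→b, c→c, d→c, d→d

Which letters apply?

C

The schema ⟨R⟩⟨R⟩φ → ⟨R⟩φ is the dual of axiom 4; it is valid on a frame iff R is transitive.
(A) R is transitive (R is closed under composition), so the schema is valid here.
(B) R is transitive (R is closed under composition), so the schema is valid here.
(C) R is not transitive (a R c and c R a but not a R a), so the schema fails here.
(D) R is transitive (R is closed under composition), so the schema is valid here.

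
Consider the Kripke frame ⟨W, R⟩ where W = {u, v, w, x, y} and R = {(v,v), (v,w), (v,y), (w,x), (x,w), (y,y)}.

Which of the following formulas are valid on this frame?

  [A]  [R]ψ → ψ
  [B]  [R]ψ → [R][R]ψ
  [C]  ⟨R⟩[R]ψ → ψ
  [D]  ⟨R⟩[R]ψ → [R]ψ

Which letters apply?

none

R is not reflexive: not u R u.
R is not symmetric: v R w but not w R v.
R is not transitive: v R w and w R x but not v R x.
R is not euclidean: v R w and v R v but not w R v.
(A) [R]ψ → ψ is axiom T; it is valid on a frame exactly when R is reflexive. R is not reflexive, so not valid.
(B) [R]ψ → [R][R]ψ (axiom 4) characterises the transitive frames. R is not transitive — not valid.
(C) ⟨R⟩[R]ψ → ψ is the dual of axiom B, which corresponds to symmetry. R is not symmetric — not valid.
(D) the dual of axiom 5: valid iff R is euclidean. R is not euclidean — not valid.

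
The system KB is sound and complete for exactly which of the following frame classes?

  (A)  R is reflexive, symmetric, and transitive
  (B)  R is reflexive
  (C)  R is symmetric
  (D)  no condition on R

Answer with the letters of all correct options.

(A) this class determines S5, not KB.
(B) this class determines T (= KT), not KB.
(C) KB is sound and complete for exactly this class.
(D) this class determines K, not KB.

C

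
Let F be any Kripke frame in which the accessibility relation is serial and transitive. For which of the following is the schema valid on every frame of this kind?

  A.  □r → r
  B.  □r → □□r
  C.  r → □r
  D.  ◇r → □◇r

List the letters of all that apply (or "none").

B

(A) □r → r is axiom T, which corresponds to reflexivity. Such an R need not be reflexive — not valid.
(B) □r → □□r (axiom 4) characterises the transitive frames. Every such R is transitive — valid.
(C) r → □r is valid only on frames where every R-edge is a self-loop. Such an R need not be a subset of the identity — not valid.
(D) ◇r → □◇r is axiom 5, which corresponds to the euclidean property. Such an R need not be euclidean — not valid.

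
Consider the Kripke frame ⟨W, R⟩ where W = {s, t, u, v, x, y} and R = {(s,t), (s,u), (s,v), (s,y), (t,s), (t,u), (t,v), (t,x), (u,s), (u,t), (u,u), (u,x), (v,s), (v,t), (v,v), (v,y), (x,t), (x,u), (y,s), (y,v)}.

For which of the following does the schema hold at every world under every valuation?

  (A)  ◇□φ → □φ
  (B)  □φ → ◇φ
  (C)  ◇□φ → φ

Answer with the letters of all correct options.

R is symmetric: every R-edge is matched by its reverse.
R is not euclidean: s R t and s R y but not t R y.
R is serial: every world has an R-successor.
(A) ◇□φ → □φ is the dual of axiom 5, which corresponds to the euclidean property. R is not euclidean — not valid.
(B) □φ → ◇φ is axiom D; it is valid on a frame exactly when R is serial. R is serial, so valid.
(C) ◇□φ → φ (the dual of axiom B) characterises the symmetric frames. R is symmetric — valid.

B, C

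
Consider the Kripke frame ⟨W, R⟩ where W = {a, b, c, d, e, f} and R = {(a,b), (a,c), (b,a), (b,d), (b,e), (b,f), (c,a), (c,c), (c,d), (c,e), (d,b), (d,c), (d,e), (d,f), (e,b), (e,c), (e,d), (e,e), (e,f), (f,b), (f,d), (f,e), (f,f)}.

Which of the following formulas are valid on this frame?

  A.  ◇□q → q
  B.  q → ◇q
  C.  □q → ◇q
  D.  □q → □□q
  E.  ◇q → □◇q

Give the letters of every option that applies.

R is not reflexive: not a R a.
R is symmetric: every R-edge is matched by its reverse.
R is not transitive: a R b and b R a but not a R a.
R is not euclidean: a R b and a R c but not b R c.
R is serial: every world has an R-successor.
(A) ◇□q → q is the dual of axiom B; it is valid on a frame exactly when R is symmetric. R is symmetric, so valid.
(B) q → ◇q is the dual of axiom T, which corresponds to reflexivity. R is not reflexive — not valid.
(C) □q → ◇q is axiom D; it is valid on a frame exactly when R is serial. R is serial, so valid.
(D) □q → □□q is axiom 4, which corresponds to transitivity. R is not transitive — not valid.
(E) axiom 5: valid iff R is euclidean. R is not euclidean — not valid.

A, C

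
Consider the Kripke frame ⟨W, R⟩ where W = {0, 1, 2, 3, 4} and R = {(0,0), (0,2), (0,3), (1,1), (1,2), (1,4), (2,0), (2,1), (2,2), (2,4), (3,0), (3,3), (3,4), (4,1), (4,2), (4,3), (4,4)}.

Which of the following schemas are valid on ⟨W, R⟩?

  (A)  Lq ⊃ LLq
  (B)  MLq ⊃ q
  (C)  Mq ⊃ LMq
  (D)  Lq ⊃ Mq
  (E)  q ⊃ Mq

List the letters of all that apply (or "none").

R is reflexive: each world relates to itself.
R is symmetric: every R-edge is matched by its reverse.
R is not transitive: 0 R 2 and 2 R 1 but not 0 R 1.
R is not euclidean: 0 R 2 and 0 R 3 but not 2 R 3.
R is serial: every world has an R-successor.
(A) axiom 4: valid iff R is transitive. R is not transitive — not valid.
(B) MLq ⊃ q is the dual of axiom B; it is valid on a frame exactly when R is symmetric. R is symmetric, so valid.
(C) Mq ⊃ LMq (axiom 5) characterises the euclidean frames. R is not euclidean — not valid.
(D) Lq ⊃ Mq is axiom D, which corresponds to seriality. R is serial — valid.
(E) q ⊃ Mq is the dual of axiom T; it is valid on a frame exactly when R is reflexive. R is reflexive, so valid.

B, D, E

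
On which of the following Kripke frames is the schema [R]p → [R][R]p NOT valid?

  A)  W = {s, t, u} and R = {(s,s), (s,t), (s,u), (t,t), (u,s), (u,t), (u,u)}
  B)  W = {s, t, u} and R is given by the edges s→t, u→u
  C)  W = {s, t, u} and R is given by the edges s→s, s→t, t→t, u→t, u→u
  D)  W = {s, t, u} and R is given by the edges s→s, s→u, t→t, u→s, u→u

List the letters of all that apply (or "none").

none

The schema [R]p → [R][R]p is axiom 4; it is valid on a frame iff R is transitive.
(A) R is transitive (R is closed under composition), so the schema is valid here.
(B) R is transitive (R is closed under composition), so the schema is valid here.
(C) R is transitive (R is closed under composition), so the schema is valid here.
(D) R is transitive (R is closed under composition), so the schema is valid here.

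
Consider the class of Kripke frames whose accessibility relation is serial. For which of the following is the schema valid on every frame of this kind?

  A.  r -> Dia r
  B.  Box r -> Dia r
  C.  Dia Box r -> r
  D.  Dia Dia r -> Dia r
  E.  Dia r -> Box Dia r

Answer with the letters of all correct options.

B

(A) r -> Dia r is the dual of axiom T, which corresponds to reflexivity. Such an R need not be reflexive — not valid.
(B) Box r -> Dia r is axiom D, which corresponds to seriality. Every such R is serial — valid.
(C) Dia Box r -> r is the dual of axiom B, which corresponds to symmetry. Such an R need not be symmetric — not valid.
(D) Dia Dia r -> Dia r (the dual of axiom 4) characterises the transitive frames. Such an R need not be transitive — not valid.
(E) Dia r -> Box Dia r is axiom 5; it is valid on a frame exactly when R is euclidean. Such an R need not be euclidean, so not valid.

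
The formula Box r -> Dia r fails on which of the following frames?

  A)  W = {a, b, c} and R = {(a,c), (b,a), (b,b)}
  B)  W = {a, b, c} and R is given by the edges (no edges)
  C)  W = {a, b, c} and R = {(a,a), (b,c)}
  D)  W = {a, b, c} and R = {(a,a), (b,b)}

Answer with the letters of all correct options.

The schema Box r -> Dia r is axiom D; it is valid on a frame iff R is serial.
(A) R is not serial (c has no R-successor), so the schema fails here.
(B) R is not serial (a has no R-successor), so the schema fails here.
(C) R is not serial (c has no R-successor), so the schema fails here.
(D) R is not serial (c has no R-successor), so the schema fails here.

A, B, C, D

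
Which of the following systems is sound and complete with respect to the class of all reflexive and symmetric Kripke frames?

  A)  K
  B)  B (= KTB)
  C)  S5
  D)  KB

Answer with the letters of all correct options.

(A) K is determined by the class of arbitrary frames.
(B) B (= KTB) is determined by exactly this class.
(C) S5 is determined by the class of reflexive, symmetric, and transitive frames.
(D) KB is determined by the class of symmetric frames.

B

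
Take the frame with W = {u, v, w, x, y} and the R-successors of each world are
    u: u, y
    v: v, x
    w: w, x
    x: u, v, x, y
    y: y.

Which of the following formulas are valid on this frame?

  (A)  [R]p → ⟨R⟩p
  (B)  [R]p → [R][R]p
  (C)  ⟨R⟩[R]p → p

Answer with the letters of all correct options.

A

R is not symmetric: u R y but not y R u.
R is not transitive: v R x and x R u but not v R u.
R is serial: every world has an R-successor.
(A) axiom D: valid iff R is serial. R is serial — valid.
(B) [R]p → [R][R]p is axiom 4; it is valid on a frame exactly when R is transitive. R is not transitive, so not valid.
(C) the dual of axiom B: valid iff R is symmetric. R is not symmetric — not valid.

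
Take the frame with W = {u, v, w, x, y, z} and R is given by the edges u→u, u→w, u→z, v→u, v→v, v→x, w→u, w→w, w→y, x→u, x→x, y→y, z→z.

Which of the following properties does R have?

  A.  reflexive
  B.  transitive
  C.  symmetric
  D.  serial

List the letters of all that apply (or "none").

A, D

(A) reflexive: each world relates to itself.
(B) not transitive: u R w and w R y but not u R y.
(C) not symmetric: u R z but not z R u.
(D) serial: every world has an R-successor.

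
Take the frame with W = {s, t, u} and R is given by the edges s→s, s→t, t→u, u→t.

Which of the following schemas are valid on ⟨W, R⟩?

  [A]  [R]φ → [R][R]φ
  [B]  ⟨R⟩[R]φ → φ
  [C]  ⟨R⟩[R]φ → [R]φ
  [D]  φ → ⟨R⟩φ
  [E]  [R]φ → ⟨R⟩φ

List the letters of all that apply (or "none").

E

R is not reflexive: not t R t.
R is not symmetric: s R t but not t R s.
R is not transitive: s R t and t R u but not s R u.
R is not euclidean: s R t and s R s but not t R s.
R is serial: every world has an R-successor.
(A) axiom 4: valid iff R is transitive. R is not transitive — not valid.
(B) ⟨R⟩[R]φ → φ is the dual of axiom B; it is valid on a frame exactly when R is symmetric. R is not symmetric, so not valid.
(C) ⟨R⟩[R]φ → [R]φ (the dual of axiom 5) characterises the euclidean frames. R is not euclidean — not valid.
(D) φ → ⟨R⟩φ (the dual of axiom T) characterises the reflexive frames. R is not reflexive — not valid.
(E) axiom D: valid iff R is serial. R is serial — valid.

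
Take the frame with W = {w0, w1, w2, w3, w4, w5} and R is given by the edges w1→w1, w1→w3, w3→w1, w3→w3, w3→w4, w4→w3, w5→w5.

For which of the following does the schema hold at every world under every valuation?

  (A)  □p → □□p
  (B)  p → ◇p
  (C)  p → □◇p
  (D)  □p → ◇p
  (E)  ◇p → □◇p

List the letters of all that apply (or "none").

C

R is not reflexive: not w0 R w0.
R is symmetric: every R-edge is matched by its reverse.
R is not transitive: w1 R w3 and w3 R w4 but not w1 R w4.
R is not euclidean: w3 R w1 and w3 R w4 but not w1 R w4.
R is not serial: w0 has no R-successor.
(A) □p → □□p is axiom 4; it is valid on a frame exactly when R is transitive. R is not transitive, so not valid.
(B) p → ◇p is the dual of axiom T; it is valid on a frame exactly when R is reflexive. R is not reflexive, so not valid.
(C) p → □◇p is axiom B, which corresponds to symmetry. R is symmetric — valid.
(D) □p → ◇p (axiom D) characterises the serial frames. R is not serial — not valid.
(E) axiom 5: valid iff R is euclidean. R is not euclidean — not valid.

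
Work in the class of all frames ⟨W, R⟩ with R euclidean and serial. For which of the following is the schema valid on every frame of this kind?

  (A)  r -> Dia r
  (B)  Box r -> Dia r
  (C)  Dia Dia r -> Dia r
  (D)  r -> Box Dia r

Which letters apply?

B

(A) the dual of axiom T: valid iff R is reflexive. Such an R need not be reflexive — not valid.
(B) Box r -> Dia r (axiom D) characterises the serial frames. Every such R is serial — valid.
(C) Dia Dia r -> Dia r is the dual of axiom 4, which corresponds to transitivity. Such an R need not be transitive — not valid.
(D) r -> Box Dia r is axiom B, which corresponds to symmetry. Such an R need not be symmetric — not valid.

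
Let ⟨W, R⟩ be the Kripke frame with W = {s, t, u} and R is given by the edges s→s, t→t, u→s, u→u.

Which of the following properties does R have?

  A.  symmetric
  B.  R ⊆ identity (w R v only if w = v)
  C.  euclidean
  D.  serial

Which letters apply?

(A) not symmetric: u R s but not s R u.
(B) not ⊆ identity: u R s with u ≠ s.
(C) not euclidean: u R s and u R u but not s R u.
(D) serial: every world has an R-successor.

D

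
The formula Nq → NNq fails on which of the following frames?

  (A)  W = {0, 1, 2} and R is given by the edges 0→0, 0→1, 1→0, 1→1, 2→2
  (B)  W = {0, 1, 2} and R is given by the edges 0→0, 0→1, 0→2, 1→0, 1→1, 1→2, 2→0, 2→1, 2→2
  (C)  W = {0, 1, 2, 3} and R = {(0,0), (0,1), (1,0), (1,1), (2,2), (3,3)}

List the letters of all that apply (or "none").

The schema Nq → NNq is axiom 4; it is valid on a frame iff R is transitive.
(A) R is transitive (R is closed under composition), so the schema is valid here.
(B) R is transitive (R is closed under composition), so the schema is valid here.
(C) R is transitive (R is closed under composition), so the schema is valid here.

none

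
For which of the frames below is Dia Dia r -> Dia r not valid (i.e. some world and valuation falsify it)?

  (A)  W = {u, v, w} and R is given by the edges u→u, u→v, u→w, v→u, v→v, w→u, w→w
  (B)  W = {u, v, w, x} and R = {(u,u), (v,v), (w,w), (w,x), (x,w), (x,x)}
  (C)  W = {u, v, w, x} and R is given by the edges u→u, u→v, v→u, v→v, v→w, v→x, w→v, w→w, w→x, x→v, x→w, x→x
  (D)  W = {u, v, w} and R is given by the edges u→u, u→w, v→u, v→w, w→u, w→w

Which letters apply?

A, C

The schema Dia Dia r -> Dia r is the dual of axiom 4; it is valid on a frame iff R is transitive.
(A) R is not transitive (v R u and u R w but not v R w), so the schema fails here.
(B) R is transitive (R is closed under composition), so the schema is valid here.
(C) R is not transitive (u R v and v R w but not u R w), so the schema fails here.
(D) R is transitive (R is closed under composition), so the schema is valid here.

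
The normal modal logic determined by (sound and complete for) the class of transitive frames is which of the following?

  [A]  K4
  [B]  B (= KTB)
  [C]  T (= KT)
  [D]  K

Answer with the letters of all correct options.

(A) K4 is determined by exactly this class.
(B) B (= KTB) is determined by the class of reflexive and symmetric frames.
(C) T (= KT) is determined by the class of reflexive frames.
(D) K is determined by the class of arbitrary frames.

A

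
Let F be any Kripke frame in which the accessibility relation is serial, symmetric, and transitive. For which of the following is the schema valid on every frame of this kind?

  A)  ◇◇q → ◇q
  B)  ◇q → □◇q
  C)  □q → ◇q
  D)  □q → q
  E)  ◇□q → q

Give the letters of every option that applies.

A, B, C, D, E

A serial symmetric transitive relation is reflexive (take any v with uRv; symmetry gives vRu and transitivity gives uRu), hence an equivalence relation.
(A) the dual of axiom 4: valid iff R is transitive. Every such R is transitive — valid.
(B) ◇q → □◇q is axiom 5; it is valid on a frame exactly when R is euclidean. Every such R is euclidean, so valid.
(C) □q → ◇q (axiom D) characterises the serial frames. Every such R is serial — valid.
(D) □q → q (axiom T) characterises the reflexive frames. Every such R is reflexive — valid.
(E) ◇□q → q (the dual of axiom B) characterises the symmetric frames. Every such R is symmetric — valid.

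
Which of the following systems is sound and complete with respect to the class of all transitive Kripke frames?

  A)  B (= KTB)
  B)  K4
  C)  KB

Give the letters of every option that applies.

B

(A) B (= KTB) is determined by the class of reflexive and symmetric frames.
(B) K4 is determined by exactly this class.
(C) KB is determined by the class of symmetric frames.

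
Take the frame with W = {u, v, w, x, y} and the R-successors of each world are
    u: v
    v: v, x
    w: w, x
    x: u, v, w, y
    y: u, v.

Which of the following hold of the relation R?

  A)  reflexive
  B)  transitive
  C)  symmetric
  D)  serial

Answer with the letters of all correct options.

D

(A) not reflexive: not u R u.
(B) not transitive: u R v and v R x but not u R x.
(C) not symmetric: u R v but not v R u.
(D) serial: every world has an R-successor.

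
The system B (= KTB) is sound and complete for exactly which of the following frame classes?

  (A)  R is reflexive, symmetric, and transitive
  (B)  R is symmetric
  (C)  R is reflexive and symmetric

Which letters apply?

(A) this class determines S5, not B (= KTB).
(B) this class determines KB, not B (= KTB).
(C) B (= KTB) is sound and complete for exactly this class.

C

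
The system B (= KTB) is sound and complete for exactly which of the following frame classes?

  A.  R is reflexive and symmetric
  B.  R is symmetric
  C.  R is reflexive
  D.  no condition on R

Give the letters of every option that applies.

A

(A) B (= KTB) is sound and complete for exactly this class.
(B) this class determines KB, not B (= KTB).
(C) this class determines T (= KT), not B (= KTB).
(D) this class determines K, not B (= KTB).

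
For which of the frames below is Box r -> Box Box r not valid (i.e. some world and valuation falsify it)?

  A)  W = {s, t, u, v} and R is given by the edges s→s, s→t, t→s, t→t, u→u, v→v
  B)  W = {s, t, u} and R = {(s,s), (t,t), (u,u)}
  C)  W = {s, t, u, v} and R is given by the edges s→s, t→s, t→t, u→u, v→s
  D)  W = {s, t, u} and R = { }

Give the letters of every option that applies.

none

The schema Box r -> Box Box r is axiom 4; it is valid on a frame iff R is transitive.
(A) R is transitive (R is closed under composition), so the schema is valid here.
(B) R is transitive (R is closed under composition), so the schema is valid here.
(C) R is transitive (R is closed under composition), so the schema is valid here.
(D) R is transitive (R is closed under composition), so the schema is valid here.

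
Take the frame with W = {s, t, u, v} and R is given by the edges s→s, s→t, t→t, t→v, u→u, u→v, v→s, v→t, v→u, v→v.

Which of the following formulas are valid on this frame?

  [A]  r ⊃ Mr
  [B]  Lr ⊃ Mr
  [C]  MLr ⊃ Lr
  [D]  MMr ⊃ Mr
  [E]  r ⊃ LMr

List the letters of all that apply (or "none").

R is reflexive: each world relates to itself.
R is not symmetric: s R t but not t R s.
R is not transitive: s R t and t R v but not s R v.
R is not euclidean: s R t and s R s but not t R s.
R is serial: every world has an R-successor.
(A) the dual of axiom T: valid iff R is reflexive. R is reflexive — valid.
(B) Lr ⊃ Mr (axiom D) characterises the serial frames. R is serial — valid.
(C) MLr ⊃ Lr is the dual of axiom 5, which corresponds to the euclidean property. R is not euclidean — not valid.
(D) the dual of axiom 4: valid iff R is transitive. R is not transitive — not valid.
(E) r ⊃ LMr is axiom B, which corresponds to symmetry. R is not symmetric — not valid.

A, B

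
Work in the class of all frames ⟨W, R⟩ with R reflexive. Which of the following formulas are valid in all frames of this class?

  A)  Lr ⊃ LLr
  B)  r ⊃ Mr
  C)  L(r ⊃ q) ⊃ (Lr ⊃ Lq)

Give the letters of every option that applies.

B, C

A reflexive relation is serial.
(A) Lr ⊃ LLr (axiom 4) characterises the transitive frames. Such an R need not be transitive — not valid.
(B) r ⊃ Mr is the dual of axiom T, which corresponds to reflexivity. Every such R is reflexive — valid.
(C) L(r ⊃ q) ⊃ (Lr ⊃ Lq) is axiom K, valid on every Kripke frame — valid.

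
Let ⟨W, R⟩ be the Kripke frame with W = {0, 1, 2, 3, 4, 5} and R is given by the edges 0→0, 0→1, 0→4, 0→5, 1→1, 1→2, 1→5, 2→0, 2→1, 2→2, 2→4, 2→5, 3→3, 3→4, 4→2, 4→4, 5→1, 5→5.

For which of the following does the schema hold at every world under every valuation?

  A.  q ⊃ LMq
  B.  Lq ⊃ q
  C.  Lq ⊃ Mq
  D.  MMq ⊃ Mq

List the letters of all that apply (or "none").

R is reflexive: each world relates to itself.
R is not symmetric: 0 R 1 but not 1 R 0.
R is not transitive: 0 R 1 and 1 R 2 but not 0 R 2.
R is serial: every world has an R-successor.
(A) q ⊃ LMq (axiom B) characterises the symmetric frames. R is not symmetric — not valid.
(B) Lq ⊃ q is axiom T, which corresponds to reflexivity. R is reflexive — valid.
(C) Lq ⊃ Mq (axiom D) characterises the serial frames. R is serial — valid.
(D) the dual of axiom 4: valid iff R is transitive. R is not transitive — not valid.

B, C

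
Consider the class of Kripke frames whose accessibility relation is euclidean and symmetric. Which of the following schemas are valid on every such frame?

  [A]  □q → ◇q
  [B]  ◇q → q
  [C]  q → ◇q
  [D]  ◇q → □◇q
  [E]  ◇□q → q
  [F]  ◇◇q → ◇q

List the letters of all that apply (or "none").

D, E, F

A symmetric euclidean relation is transitive (uRv and vRw give vRu by symmetry, then uRw by the euclidean condition, applied at v).
(A) □q → ◇q is axiom D; it is valid on a frame exactly when R is serial. Such an R need not be serial, so not valid.
(B) ◇q → q is valid only on frames where every R-edge is a self-loop. Such an R need not be a subset of the identity — not valid.
(C) the dual of axiom T: valid iff R is reflexive. Such an R need not be reflexive — not valid.
(D) ◇q → □◇q is axiom 5; it is valid on a frame exactly when R is euclidean. Every such R is euclidean, so valid.
(E) the dual of axiom B: valid iff R is symmetric. Every such R is symmetric — valid.
(F) the dual of axiom 4: valid iff R is transitive. Every such R is transitive — valid.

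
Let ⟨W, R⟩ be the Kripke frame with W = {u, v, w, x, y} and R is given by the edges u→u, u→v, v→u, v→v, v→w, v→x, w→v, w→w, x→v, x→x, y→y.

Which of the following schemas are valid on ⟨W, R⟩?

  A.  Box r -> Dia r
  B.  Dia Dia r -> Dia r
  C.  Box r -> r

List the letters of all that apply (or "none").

R is reflexive: each world relates to itself.
R is not transitive: u R v and v R w but not u R w.
R is serial: every world has an R-successor.
(A) axiom D: valid iff R is serial. R is serial — valid.
(B) Dia Dia r -> Dia r (the dual of axiom 4) characterises the transitive frames. R is not transitive — not valid.
(C) Box r -> r (axiom T) characterises the reflexive frames. R is reflexive — valid.

A, C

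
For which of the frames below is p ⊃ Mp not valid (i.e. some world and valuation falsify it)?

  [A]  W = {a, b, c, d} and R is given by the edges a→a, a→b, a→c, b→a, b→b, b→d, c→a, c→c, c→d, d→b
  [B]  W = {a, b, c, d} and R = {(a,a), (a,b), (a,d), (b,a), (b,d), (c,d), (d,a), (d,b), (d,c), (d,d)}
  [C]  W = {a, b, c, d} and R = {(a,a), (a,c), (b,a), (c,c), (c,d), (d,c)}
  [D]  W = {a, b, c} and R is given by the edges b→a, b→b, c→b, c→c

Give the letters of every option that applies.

A, B, C, D

The schema p ⊃ Mp is the dual of axiom T; it is valid on a frame iff R is reflexive.
(A) R is not reflexive (not d R d), so the schema fails here.
(B) R is not reflexive (not b R b), so the schema fails here.
(C) R is not reflexive (not b R b), so the schema fails here.
(D) R is not reflexive (not a R a), so the schema fails here.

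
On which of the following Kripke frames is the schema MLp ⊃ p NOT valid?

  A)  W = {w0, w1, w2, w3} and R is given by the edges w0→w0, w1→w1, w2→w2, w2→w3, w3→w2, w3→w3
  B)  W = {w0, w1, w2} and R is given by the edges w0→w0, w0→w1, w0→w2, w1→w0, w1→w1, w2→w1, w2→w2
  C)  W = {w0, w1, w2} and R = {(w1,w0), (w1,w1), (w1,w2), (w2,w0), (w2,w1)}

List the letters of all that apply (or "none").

B, C

The schema MLp ⊃ p is the dual of axiom B; it is valid on a frame iff R is symmetric.
(A) R is symmetric (every R-edge is matched by its reverse), so the schema is valid here.
(B) R is not symmetric (w0 R w2 but not w2 R w0), so the schema fails here.
(C) R is not symmetric (w1 R w0 but not w0 R w1), so the schema fails here.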